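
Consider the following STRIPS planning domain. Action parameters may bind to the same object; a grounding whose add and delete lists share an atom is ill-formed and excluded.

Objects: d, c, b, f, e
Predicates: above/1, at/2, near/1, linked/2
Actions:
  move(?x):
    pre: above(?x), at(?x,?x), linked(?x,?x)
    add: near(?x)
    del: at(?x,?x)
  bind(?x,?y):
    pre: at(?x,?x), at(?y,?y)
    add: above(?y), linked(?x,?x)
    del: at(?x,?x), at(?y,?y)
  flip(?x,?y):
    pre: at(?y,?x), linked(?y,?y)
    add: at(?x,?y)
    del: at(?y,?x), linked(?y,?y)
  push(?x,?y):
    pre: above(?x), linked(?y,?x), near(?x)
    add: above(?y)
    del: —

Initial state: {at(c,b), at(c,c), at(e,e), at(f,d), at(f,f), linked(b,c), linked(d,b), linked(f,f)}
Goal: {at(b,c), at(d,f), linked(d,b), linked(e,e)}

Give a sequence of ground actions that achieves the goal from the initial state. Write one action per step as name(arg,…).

bind(c,c); bind(e,f); flip(d,f); flip(b,c)

1. bind(c,c)  →  {above(c), at(c,b), at(e,e), at(f,d), at(f,f), linked(b,c), linked(c,c), linked(d,b), linked(f,f)}
2. bind(e,f)  →  {above(c), above(f), at(c,b), at(f,d), linked(b,c), linked(c,c), linked(d,b), linked(e,e), linked(f,f)}
3. flip(d,f)  →  {above(c), above(f), at(c,b), at(d,f), linked(b,c), linked(c,c), linked(d,b), linked(e,e)}
4. flip(b,c)  →  {above(c), above(f), at(b,c), at(d,f), linked(b,c), linked(d,b), linked(e,e)}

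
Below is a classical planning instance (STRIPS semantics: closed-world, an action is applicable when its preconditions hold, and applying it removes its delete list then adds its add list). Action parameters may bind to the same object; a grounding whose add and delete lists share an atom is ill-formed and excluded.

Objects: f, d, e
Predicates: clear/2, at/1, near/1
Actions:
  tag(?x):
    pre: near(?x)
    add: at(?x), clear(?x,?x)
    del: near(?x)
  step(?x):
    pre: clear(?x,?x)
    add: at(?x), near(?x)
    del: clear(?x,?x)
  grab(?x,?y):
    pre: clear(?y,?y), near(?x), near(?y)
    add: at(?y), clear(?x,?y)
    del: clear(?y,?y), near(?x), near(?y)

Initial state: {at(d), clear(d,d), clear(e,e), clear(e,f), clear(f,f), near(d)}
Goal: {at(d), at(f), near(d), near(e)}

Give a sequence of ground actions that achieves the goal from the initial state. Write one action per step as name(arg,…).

1. step(f)  →  {at(d), at(f), clear(d,d), clear(e,e), clear(e,f), near(d), near(f)}
2. step(e)  →  {at(d), at(e), at(f), clear(d,d), clear(e,f), near(d), near(e), near(f)}

step(f); step(e)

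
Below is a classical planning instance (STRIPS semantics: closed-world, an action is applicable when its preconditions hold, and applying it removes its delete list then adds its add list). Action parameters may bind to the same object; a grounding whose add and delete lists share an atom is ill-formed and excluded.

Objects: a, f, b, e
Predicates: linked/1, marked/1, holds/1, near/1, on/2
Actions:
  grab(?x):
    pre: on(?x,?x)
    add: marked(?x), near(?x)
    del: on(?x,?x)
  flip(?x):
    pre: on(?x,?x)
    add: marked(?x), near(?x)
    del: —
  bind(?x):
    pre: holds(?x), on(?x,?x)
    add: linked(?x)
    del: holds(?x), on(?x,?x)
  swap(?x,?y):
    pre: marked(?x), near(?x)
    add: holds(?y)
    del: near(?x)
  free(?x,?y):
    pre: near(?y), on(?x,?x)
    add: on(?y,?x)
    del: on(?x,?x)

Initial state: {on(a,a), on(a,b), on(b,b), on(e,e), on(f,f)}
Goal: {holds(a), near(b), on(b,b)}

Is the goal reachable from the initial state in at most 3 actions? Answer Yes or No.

Yes

1. grab(a)  →  {marked(a), near(a), on(a,b), on(b,b), on(e,e), on(f,f)}
2. flip(b)  →  {marked(a), marked(b), near(a), near(b), on(a,b), on(b,b), on(e,e), on(f,f)}
3. swap(a,a)  →  {holds(a), marked(a), marked(b), near(b), on(a,b), on(b,b), on(e,e), on(f,f)}
optimal plan length = 3; 3 ≤ 3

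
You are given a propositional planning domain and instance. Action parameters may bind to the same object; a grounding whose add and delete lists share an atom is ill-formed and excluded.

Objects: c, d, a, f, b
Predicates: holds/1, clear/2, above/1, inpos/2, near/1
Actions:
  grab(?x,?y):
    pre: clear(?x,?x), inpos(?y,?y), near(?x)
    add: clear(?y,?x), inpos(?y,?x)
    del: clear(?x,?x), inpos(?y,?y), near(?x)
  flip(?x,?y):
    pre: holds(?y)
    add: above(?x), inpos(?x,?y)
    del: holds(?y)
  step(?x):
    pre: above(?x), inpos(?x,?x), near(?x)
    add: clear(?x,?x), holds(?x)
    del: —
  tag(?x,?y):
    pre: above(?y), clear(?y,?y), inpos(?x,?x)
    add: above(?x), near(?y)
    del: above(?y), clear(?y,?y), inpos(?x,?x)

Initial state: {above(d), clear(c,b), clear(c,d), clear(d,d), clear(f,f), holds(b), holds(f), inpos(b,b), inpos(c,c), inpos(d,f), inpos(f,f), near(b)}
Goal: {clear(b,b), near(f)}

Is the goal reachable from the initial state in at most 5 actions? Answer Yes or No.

Yes

1. flip(f,f)  →  {above(d), above(f), clear(c,b), clear(c,d), clear(d,d), clear(f,f), holds(b), inpos(b,b), inpos(c,c), inpos(d,f), inpos(f,f), near(b)}
2. flip(b,b)  →  {above(b), above(d), above(f), clear(c,b), clear(c,d), clear(d,d), clear(f,f), inpos(b,b), inpos(c,c), inpos(d,f), inpos(f,f), near(b)}
3. step(b)  →  {above(b), above(d), above(f), clear(b,b), clear(c,b), clear(c,d), clear(d,d), clear(f,f), holds(b), inpos(b,b), inpos(c,c), inpos(d,f), inpos(f,f), near(b)}
4. tag(c,f)  →  {above(b), above(c), above(d), clear(b,b), clear(c,b), clear(c,d), clear(d,d), holds(b), inpos(b,b), inpos(d,f), inpos(f,f), near(b), near(f)}
optimal plan length = 4; 4 ≤ 5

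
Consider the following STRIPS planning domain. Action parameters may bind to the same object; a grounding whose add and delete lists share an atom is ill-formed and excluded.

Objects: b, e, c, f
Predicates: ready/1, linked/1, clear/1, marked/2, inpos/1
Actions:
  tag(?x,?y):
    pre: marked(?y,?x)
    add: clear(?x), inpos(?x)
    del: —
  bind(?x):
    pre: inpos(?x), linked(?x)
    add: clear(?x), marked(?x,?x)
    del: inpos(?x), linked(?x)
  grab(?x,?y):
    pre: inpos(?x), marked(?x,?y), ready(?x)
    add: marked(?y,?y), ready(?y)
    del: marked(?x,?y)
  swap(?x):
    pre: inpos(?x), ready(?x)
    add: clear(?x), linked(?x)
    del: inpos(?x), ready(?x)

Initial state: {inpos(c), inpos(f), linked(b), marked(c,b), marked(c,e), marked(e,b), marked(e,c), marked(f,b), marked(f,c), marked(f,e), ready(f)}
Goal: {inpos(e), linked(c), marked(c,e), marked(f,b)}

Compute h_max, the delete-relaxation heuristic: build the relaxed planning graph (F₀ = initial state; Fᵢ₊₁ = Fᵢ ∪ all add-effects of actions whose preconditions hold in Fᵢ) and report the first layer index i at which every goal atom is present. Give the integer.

F0 = init (11 atoms)
F1 = F0 ∪ {clear(b), clear(c), clear(e), clear(f), inpos(b), inpos(e), linked(f), marked(b,b), marked(c,c), marked(e,e), ready(b), ready(c), ready(e)}  (24 atoms)
F2 = F1 ∪ {linked(c), linked(e), marked(f,f)}  (27 atoms)
goal ⊆ F2  ⇒  h_max = 2

2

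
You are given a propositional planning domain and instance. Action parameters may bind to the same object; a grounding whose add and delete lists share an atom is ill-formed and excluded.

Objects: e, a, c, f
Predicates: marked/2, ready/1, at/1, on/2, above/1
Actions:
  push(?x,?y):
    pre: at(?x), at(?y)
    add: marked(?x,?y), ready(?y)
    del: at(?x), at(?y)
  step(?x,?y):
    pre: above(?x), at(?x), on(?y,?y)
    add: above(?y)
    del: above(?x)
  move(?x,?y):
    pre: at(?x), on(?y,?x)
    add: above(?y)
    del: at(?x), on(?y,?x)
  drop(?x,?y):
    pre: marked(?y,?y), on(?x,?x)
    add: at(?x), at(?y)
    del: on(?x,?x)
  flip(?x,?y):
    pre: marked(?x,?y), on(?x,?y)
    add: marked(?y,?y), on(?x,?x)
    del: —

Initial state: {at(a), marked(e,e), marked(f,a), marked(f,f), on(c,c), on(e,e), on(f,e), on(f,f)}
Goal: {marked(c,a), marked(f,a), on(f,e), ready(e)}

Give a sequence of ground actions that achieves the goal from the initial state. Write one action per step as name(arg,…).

1. drop(c,e)  →  {at(a), at(c), at(e), marked(e,e), marked(f,a), marked(f,f), on(e,e), on(f,e), on(f,f)}
2. push(e,e)  →  {at(a), at(c), marked(e,e), marked(f,a), marked(f,f), on(e,e), on(f,e), on(f,f), ready(e)}
3. push(c,a)  →  {marked(c,a), marked(e,e), marked(f,a), marked(f,f), on(e,e), on(f,e), on(f,f), ready(a), ready(e)}

drop(c,e); push(e,e); push(c,a)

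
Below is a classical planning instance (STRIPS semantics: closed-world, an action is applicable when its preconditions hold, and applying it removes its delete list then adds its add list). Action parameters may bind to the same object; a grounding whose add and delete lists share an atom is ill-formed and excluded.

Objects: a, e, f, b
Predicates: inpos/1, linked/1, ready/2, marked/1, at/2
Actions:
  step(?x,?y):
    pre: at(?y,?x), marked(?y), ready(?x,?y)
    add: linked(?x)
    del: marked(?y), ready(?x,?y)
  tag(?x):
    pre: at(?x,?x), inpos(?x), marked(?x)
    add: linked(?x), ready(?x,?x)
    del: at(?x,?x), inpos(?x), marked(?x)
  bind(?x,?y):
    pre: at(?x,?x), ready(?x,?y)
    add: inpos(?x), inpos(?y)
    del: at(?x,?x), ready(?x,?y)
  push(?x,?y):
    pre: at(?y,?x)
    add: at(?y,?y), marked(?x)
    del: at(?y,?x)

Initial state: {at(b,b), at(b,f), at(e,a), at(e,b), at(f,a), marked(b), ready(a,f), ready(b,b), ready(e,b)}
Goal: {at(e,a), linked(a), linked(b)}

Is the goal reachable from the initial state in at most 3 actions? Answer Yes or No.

Yes

1. step(b,b)  →  {at(b,b), at(b,f), at(e,a), at(e,b), at(f,a), linked(b), ready(a,f), ready(e,b)}
2. push(f,b)  →  {at(b,b), at(e,a), at(e,b), at(f,a), linked(b), marked(f), ready(a,f), ready(e,b)}
3. step(a,f)  →  {at(b,b), at(e,a), at(e,b), at(f,a), linked(a), linked(b), ready(e,b)}
optimal plan length = 3; 3 ≤ 3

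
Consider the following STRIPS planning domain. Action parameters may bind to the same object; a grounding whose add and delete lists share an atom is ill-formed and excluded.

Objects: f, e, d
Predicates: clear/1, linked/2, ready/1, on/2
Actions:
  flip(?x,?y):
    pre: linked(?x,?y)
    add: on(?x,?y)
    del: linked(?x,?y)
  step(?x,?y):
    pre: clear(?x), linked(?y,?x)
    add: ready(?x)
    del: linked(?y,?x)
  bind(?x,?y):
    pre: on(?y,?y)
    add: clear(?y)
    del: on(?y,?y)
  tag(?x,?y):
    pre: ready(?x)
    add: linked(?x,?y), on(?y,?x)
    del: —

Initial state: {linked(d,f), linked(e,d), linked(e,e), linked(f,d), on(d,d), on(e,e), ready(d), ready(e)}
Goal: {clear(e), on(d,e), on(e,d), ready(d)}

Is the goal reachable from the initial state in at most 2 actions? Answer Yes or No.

No

1. flip(e,d)  →  {linked(d,f), linked(e,e), linked(f,d), on(d,d), on(e,d), on(e,e), ready(d), ready(e)}
2. bind(f,e)  →  {clear(e), linked(d,f), linked(e,e), linked(f,d), on(d,d), on(e,d), ready(d), ready(e)}
3. tag(e,d)  →  {clear(e), linked(d,f), linked(e,d), linked(e,e), linked(f,d), on(d,d), on(d,e), on(e,d), ready(d), ready(e)}
optimal plan length = 3; 3 > 2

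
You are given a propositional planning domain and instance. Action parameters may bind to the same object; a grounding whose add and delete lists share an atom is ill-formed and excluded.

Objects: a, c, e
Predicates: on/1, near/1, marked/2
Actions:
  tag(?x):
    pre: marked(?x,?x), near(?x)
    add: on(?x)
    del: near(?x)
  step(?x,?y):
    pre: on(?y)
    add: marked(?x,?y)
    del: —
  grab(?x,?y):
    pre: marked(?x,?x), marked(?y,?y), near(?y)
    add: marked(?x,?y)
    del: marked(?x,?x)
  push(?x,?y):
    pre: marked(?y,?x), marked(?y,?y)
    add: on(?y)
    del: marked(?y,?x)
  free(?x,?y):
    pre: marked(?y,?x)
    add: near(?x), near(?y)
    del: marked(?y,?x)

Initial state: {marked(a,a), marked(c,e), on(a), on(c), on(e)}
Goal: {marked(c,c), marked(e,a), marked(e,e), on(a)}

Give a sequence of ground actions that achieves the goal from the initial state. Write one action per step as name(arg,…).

1. step(c,c)  →  {marked(a,a), marked(c,c), marked(c,e), on(a), on(c), on(e)}
2. step(e,a)  →  {marked(a,a), marked(c,c), marked(c,e), marked(e,a), on(a), on(c), on(e)}
3. step(e,e)  →  {marked(a,a), marked(c,c), marked(c,e), marked(e,a), marked(e,e), on(a), on(c), on(e)}

step(c,c); step(e,a); step(e,e)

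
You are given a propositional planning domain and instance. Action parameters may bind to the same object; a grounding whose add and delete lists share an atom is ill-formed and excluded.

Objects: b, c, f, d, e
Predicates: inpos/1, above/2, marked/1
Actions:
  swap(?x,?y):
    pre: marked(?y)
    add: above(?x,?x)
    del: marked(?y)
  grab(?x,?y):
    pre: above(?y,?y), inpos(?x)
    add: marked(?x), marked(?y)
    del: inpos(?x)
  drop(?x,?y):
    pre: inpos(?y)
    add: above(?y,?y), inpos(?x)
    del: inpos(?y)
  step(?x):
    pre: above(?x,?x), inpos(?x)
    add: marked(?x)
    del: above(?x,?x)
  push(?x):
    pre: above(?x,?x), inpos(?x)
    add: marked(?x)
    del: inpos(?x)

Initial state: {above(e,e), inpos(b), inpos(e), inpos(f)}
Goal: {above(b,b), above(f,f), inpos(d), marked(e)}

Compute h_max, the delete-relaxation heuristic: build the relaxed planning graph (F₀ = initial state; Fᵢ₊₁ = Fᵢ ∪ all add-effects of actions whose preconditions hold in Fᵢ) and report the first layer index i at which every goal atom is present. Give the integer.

F0 = init (4 atoms)
F1 = F0 ∪ {above(b,b), above(f,f), inpos(c), inpos(d), marked(b), marked(e), marked(f)}  (11 atoms)
goal ⊆ F1  ⇒  h_max = 1

1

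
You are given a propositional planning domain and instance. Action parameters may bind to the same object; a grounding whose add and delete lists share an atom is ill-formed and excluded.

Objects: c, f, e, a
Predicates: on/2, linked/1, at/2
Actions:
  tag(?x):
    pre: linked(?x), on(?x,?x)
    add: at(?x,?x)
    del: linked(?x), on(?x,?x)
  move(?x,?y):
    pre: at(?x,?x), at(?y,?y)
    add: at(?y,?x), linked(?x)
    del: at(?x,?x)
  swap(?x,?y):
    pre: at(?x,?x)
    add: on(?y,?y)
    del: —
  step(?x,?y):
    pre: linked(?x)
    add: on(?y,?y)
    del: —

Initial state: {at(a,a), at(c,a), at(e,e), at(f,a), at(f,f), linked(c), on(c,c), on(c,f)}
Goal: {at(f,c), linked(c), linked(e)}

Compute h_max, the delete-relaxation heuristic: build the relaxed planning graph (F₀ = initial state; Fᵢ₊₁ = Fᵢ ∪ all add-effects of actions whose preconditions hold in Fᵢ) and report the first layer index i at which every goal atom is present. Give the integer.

F0 = init (8 atoms)
F1 = F0 ∪ {at(a,e), at(a,f), at(c,c), at(e,a), at(e,f), at(f,e), linked(a), linked(e), linked(f), on(a,a), on(e,e), on(f,f)}  (20 atoms)
F2 = F1 ∪ {at(a,c), at(c,e), at(c,f), at(e,c), at(f,c)}  (25 atoms)
goal ⊆ F2  ⇒  h_max = 2

2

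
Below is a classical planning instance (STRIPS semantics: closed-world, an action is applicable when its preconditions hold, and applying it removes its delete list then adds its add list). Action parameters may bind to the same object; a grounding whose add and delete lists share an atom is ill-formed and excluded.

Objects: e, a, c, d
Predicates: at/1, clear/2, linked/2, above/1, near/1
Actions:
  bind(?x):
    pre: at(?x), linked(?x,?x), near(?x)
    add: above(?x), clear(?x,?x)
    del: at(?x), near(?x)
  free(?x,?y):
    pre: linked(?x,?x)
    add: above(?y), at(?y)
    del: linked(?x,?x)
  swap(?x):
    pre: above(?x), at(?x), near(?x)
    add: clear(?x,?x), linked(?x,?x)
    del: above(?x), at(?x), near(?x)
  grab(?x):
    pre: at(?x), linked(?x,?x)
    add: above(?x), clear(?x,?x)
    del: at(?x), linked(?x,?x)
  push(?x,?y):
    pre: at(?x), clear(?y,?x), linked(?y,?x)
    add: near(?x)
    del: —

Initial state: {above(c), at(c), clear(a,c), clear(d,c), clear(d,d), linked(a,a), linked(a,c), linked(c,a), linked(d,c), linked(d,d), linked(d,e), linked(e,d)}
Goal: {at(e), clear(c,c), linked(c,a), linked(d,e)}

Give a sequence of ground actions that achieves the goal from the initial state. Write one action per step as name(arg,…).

free(a,e); push(c,a); swap(c)

1. free(a,e)  →  {above(c), above(e), at(c), at(e), clear(a,c), clear(d,c), clear(d,d), linked(a,c), linked(c,a), linked(d,c), linked(d,d), linked(d,e), linked(e,d)}
2. push(c,a)  →  {above(c), above(e), at(c), at(e), clear(a,c), clear(d,c), clear(d,d), linked(a,c), linked(c,a), linked(d,c), linked(d,d), linked(d,e), linked(e,d), near(c)}
3. swap(c)  →  {above(e), at(e), clear(a,c), clear(c,c), clear(d,c), clear(d,d), linked(a,c), linked(c,a), linked(c,c), linked(d,c), linked(d,d), linked(d,e), linked(e,d)}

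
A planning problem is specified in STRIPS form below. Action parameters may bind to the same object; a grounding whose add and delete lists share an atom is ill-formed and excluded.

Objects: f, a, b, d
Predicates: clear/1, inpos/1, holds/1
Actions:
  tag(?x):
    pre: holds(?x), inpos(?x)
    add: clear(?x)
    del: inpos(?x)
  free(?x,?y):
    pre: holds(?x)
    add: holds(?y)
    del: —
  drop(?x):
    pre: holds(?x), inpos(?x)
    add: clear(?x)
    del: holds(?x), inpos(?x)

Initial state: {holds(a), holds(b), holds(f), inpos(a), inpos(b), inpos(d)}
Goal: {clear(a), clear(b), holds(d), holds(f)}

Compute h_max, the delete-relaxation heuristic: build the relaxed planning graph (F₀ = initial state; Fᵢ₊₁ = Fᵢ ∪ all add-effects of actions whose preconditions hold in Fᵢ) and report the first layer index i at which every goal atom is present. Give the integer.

F0 = init (6 atoms)
F1 = F0 ∪ {clear(a), clear(b), holds(d)}  (9 atoms)
goal ⊆ F1  ⇒  h_max = 1

1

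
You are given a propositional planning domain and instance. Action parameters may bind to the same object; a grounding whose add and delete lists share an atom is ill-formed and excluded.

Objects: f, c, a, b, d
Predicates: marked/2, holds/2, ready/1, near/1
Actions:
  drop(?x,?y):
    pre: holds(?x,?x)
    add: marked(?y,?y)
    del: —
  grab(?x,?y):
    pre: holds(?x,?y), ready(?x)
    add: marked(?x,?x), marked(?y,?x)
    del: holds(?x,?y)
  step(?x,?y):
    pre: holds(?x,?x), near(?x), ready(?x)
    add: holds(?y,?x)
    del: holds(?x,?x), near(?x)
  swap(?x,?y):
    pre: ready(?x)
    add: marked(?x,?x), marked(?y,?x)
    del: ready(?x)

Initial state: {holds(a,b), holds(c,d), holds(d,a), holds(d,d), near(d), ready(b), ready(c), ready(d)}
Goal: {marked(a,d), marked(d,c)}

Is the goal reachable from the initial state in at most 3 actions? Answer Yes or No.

Yes

1. grab(c,d)  →  {holds(a,b), holds(d,a), holds(d,d), marked(c,c), marked(d,c), near(d), ready(b), ready(c), ready(d)}
2. grab(d,a)  →  {holds(a,b), holds(d,d), marked(a,d), marked(c,c), marked(d,c), marked(d,d), near(d), ready(b), ready(c), ready(d)}
optimal plan length = 2; 2 ≤ 3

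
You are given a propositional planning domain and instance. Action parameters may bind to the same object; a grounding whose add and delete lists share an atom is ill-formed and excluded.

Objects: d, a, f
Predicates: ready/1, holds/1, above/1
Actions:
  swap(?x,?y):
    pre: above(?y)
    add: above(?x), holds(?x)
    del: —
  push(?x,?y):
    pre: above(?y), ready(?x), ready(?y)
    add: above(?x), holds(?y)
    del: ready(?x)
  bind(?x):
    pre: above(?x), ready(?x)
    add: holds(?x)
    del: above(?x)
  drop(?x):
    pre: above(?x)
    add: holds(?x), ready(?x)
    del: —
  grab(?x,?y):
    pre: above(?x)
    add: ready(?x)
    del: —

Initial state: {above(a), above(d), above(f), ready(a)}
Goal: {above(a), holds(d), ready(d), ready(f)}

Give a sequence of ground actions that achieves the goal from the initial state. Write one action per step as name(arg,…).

1. drop(d)  →  {above(a), above(d), above(f), holds(d), ready(a), ready(d)}
2. drop(f)  →  {above(a), above(d), above(f), holds(d), holds(f), ready(a), ready(d), ready(f)}

drop(d); drop(f)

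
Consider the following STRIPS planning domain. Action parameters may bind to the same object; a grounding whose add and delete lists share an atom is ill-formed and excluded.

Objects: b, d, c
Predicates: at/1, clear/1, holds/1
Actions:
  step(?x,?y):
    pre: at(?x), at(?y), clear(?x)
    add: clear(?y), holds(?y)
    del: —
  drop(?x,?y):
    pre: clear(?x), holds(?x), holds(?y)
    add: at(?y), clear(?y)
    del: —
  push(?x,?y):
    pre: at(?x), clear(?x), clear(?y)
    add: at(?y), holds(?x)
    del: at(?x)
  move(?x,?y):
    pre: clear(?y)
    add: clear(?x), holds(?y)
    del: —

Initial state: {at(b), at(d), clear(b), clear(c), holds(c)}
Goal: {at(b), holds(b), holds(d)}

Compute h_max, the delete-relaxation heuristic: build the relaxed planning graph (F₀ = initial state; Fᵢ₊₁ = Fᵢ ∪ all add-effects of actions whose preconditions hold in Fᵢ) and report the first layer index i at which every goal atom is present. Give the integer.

F0 = init (5 atoms)
F1 = F0 ∪ {at(c), clear(d), holds(b), holds(d)}  (9 atoms)
goal ⊆ F1  ⇒  h_max = 1

1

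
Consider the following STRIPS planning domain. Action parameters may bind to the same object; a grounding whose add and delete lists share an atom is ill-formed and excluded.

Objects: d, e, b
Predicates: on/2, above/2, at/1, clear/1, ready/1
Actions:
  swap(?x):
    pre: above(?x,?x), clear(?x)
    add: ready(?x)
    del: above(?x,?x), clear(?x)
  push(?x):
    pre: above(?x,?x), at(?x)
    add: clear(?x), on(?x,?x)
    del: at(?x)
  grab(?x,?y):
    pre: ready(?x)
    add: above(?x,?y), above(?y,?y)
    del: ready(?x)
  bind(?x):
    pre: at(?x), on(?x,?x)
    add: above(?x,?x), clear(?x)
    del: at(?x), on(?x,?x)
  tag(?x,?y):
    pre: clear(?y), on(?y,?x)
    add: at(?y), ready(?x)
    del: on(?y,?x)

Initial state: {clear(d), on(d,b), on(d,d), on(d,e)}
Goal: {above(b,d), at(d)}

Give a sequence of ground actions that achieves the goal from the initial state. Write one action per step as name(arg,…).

1. tag(b,d)  →  {at(d), clear(d), on(d,d), on(d,e), ready(b)}
2. grab(b,d)  →  {above(b,d), above(d,d), at(d), clear(d), on(d,d), on(d,e)}

tag(b,d); grab(b,d)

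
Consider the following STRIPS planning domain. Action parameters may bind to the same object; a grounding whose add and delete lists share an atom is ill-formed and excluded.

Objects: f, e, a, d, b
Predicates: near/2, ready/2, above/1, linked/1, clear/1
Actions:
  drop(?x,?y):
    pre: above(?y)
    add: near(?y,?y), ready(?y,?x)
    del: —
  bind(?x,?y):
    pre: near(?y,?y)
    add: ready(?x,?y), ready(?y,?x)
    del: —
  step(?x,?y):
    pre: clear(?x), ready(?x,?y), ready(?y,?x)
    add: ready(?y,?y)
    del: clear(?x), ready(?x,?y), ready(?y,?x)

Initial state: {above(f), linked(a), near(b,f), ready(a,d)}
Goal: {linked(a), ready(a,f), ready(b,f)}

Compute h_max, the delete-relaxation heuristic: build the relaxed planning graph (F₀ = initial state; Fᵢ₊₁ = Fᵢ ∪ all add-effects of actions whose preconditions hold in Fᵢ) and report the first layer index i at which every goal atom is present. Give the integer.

2

F0 = init (4 atoms)
F1 = F0 ∪ {near(f,f), ready(f,a), ready(f,b), ready(f,d), ready(f,e), ready(f,f)}  (10 atoms)
F2 = F1 ∪ {ready(a,f), ready(b,f), ready(d,f), ready(e,f)}  (14 atoms)
goal ⊆ F2  ⇒  h_max = 2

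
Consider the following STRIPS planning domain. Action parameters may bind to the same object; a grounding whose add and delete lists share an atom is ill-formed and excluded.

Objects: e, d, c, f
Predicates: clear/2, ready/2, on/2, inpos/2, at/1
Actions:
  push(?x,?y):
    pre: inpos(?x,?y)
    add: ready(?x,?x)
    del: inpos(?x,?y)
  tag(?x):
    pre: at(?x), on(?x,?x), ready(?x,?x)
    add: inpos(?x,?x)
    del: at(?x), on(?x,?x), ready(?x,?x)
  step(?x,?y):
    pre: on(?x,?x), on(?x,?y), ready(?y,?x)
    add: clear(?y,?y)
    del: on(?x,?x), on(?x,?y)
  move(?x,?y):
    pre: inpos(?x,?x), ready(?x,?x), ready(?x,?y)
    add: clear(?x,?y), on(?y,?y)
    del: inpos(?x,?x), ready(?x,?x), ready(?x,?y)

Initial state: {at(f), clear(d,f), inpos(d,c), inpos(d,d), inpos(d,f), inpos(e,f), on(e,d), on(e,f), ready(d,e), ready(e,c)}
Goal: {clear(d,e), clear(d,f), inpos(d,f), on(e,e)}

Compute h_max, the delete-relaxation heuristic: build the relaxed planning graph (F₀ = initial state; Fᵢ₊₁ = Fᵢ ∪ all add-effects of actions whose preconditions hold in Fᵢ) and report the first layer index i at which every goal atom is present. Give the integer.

F0 = init (10 atoms)
F1 = F0 ∪ {ready(d,d), ready(e,e)}  (12 atoms)
F2 = F1 ∪ {clear(d,d), clear(d,e), on(d,d), on(e,e)}  (16 atoms)
goal ⊆ F2  ⇒  h_max = 2

2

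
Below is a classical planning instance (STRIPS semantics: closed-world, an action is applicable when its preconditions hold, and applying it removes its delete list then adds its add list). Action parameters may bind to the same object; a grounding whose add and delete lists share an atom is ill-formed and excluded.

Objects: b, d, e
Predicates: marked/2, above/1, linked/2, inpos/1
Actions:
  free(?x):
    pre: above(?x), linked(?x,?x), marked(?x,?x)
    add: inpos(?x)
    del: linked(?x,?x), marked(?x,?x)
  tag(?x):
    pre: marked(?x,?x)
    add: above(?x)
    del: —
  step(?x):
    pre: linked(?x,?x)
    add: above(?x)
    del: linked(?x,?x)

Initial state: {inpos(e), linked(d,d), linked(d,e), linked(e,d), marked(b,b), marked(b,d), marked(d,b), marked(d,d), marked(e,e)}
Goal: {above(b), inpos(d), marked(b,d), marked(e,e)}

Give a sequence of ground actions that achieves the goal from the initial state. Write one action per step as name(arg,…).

tag(b); tag(d); free(d)

1. tag(b)  →  {above(b), inpos(e), linked(d,d), linked(d,e), linked(e,d), marked(b,b), marked(b,d), marked(d,b), marked(d,d), marked(e,e)}
2. tag(d)  →  {above(b), above(d), inpos(e), linked(d,d), linked(d,e), linked(e,d), marked(b,b), marked(b,d), marked(d,b), marked(d,d), marked(e,e)}
3. free(d)  →  {above(b), above(d), inpos(d), inpos(e), linked(d,e), linked(e,d), marked(b,b), marked(b,d), marked(d,b), marked(e,e)}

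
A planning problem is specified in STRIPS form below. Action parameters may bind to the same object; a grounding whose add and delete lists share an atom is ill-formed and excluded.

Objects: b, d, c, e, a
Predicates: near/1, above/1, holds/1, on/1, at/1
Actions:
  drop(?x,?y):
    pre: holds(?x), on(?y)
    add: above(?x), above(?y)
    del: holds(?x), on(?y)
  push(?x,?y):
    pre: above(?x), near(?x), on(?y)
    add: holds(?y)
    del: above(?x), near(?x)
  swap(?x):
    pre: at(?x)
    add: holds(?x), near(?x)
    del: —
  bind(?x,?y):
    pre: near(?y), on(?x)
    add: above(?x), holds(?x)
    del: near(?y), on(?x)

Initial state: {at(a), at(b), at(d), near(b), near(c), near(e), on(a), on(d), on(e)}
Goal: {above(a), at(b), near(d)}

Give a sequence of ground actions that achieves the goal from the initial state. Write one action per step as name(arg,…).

swap(d); drop(d,a)

1. swap(d)  →  {at(a), at(b), at(d), holds(d), near(b), near(c), near(d), near(e), on(a), on(d), on(e)}
2. drop(d,a)  →  {above(a), above(d), at(a), at(b), at(d), near(b), near(c), near(d), near(e), on(d), on(e)}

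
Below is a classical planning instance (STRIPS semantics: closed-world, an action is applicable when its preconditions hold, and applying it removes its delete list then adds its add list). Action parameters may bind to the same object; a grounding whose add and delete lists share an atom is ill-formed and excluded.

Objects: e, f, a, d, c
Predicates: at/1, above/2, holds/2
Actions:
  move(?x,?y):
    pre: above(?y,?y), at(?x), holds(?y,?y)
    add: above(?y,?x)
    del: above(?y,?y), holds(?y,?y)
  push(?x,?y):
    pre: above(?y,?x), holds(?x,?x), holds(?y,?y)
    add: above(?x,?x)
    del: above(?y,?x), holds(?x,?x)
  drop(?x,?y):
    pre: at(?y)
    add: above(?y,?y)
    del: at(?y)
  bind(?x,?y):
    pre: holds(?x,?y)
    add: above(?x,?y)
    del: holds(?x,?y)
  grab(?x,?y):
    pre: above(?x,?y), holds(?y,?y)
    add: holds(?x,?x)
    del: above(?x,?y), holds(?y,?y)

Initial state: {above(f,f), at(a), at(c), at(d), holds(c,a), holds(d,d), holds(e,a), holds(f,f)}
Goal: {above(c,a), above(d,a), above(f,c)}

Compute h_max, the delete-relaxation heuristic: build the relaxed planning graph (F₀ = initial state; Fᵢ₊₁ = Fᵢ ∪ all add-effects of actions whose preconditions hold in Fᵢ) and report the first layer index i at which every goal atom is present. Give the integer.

2

F0 = init (8 atoms)
F1 = F0 ∪ {above(a,a), above(c,a), above(c,c), above(d,d), above(e,a), above(f,a), above(f,c), above(f,d)}  (16 atoms)
F2 = F1 ∪ {above(d,a), above(d,c)}  (18 atoms)
goal ⊆ F2  ⇒  h_max = 2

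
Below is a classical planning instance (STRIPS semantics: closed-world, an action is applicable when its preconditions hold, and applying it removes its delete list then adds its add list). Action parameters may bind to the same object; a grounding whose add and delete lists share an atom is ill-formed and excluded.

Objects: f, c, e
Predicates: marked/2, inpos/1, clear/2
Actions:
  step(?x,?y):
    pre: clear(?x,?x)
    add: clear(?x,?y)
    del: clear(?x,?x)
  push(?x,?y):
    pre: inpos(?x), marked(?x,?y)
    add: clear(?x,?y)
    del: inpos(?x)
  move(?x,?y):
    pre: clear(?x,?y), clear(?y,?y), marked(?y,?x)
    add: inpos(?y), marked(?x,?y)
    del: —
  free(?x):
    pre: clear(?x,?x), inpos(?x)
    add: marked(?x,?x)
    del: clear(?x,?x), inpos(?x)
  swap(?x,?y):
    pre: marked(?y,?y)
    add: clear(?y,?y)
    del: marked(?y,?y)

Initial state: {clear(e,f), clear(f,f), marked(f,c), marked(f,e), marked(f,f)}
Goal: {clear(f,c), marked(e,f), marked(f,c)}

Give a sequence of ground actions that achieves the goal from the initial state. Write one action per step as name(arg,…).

1. move(e,f)  →  {clear(e,f), clear(f,f), inpos(f), marked(e,f), marked(f,c), marked(f,e), marked(f,f)}
2. step(f,c)  →  {clear(e,f), clear(f,c), inpos(f), marked(e,f), marked(f,c), marked(f,e), marked(f,f)}

move(e,f); step(f,c)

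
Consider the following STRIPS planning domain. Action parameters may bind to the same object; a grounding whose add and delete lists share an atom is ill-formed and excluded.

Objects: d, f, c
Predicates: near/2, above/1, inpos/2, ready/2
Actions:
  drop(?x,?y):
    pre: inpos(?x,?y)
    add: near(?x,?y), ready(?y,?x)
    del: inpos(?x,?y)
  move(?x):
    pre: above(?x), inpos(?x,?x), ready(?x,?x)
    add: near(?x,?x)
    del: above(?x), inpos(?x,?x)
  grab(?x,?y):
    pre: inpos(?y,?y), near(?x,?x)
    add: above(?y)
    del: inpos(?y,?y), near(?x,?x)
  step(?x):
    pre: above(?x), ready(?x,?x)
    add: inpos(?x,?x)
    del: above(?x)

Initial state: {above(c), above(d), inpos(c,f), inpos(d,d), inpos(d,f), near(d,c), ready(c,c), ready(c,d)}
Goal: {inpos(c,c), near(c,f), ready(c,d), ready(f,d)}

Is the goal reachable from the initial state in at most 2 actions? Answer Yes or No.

No

1. drop(d,f)  →  {above(c), above(d), inpos(c,f), inpos(d,d), near(d,c), near(d,f), ready(c,c), ready(c,d), ready(f,d)}
2. drop(c,f)  →  {above(c), above(d), inpos(d,d), near(c,f), near(d,c), near(d,f), ready(c,c), ready(c,d), ready(f,c), ready(f,d)}
3. step(c)  →  {above(d), inpos(c,c), inpos(d,d), near(c,f), near(d,c), near(d,f), ready(c,c), ready(c,d), ready(f,c), ready(f,d)}
optimal plan length = 3; 3 > 2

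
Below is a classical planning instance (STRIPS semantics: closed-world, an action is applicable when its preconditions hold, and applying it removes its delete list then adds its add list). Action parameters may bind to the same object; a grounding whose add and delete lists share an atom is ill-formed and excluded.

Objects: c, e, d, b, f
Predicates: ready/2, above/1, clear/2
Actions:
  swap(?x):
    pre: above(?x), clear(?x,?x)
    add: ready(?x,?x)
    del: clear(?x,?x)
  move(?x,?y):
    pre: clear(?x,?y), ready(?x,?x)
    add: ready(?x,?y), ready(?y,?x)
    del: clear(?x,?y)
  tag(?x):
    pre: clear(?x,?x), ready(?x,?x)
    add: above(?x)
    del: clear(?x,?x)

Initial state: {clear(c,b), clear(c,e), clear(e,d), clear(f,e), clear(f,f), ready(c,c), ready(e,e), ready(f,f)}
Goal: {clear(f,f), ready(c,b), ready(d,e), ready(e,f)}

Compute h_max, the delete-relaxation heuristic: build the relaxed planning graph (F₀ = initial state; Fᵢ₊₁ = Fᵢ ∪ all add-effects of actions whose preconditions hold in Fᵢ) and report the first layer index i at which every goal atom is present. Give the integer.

F0 = init (8 atoms)
F1 = F0 ∪ {above(f), ready(b,c), ready(c,b), ready(c,e), ready(d,e), ready(e,c), ready(e,d), ready(e,f), ready(f,e)}  (17 atoms)
goal ⊆ F1  ⇒  h_max = 1

1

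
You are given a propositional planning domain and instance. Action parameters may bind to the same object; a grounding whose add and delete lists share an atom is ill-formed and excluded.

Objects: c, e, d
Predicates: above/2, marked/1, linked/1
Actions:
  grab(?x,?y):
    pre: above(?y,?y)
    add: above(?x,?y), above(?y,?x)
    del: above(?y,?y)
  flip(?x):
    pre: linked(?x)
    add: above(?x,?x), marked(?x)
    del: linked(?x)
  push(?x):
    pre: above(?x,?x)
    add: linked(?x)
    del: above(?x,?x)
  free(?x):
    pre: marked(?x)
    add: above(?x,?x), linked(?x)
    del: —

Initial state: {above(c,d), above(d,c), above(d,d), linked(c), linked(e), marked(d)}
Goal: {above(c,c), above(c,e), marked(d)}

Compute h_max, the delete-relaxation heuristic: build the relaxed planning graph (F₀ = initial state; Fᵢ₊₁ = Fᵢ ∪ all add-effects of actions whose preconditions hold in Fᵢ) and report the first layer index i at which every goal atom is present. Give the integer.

2

F0 = init (6 atoms)
F1 = F0 ∪ {above(c,c), above(d,e), above(e,d), above(e,e), linked(d), marked(c), marked(e)}  (13 atoms)
F2 = F1 ∪ {above(c,e), above(e,c)}  (15 atoms)
goal ⊆ F2  ⇒  h_max = 2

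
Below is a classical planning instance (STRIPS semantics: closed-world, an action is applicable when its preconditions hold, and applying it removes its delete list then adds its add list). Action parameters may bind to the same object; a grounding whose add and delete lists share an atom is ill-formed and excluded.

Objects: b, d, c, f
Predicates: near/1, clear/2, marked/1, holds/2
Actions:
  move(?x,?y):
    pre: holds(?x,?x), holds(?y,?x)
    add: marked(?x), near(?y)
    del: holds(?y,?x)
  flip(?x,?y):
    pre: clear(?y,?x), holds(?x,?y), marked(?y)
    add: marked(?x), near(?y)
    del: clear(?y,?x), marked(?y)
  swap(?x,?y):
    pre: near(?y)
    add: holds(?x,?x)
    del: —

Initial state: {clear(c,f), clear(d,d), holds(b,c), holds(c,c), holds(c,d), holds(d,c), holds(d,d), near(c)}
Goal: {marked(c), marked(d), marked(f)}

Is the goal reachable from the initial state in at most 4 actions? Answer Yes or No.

Yes

1. move(d,d)  →  {clear(c,f), clear(d,d), holds(b,c), holds(c,c), holds(c,d), holds(d,c), marked(d), near(c), near(d)}
2. move(c,b)  →  {clear(c,f), clear(d,d), holds(c,c), holds(c,d), holds(d,c), marked(c), marked(d), near(b), near(c), near(d)}
3. swap(f,b)  →  {clear(c,f), clear(d,d), holds(c,c), holds(c,d), holds(d,c), holds(f,f), marked(c), marked(d), near(b), near(c), near(d)}
4. move(f,f)  →  {clear(c,f), clear(d,d), holds(c,c), holds(c,d), holds(d,c), marked(c), marked(d), marked(f), near(b), near(c), near(d), near(f)}
optimal plan length = 4; 4 ≤ 4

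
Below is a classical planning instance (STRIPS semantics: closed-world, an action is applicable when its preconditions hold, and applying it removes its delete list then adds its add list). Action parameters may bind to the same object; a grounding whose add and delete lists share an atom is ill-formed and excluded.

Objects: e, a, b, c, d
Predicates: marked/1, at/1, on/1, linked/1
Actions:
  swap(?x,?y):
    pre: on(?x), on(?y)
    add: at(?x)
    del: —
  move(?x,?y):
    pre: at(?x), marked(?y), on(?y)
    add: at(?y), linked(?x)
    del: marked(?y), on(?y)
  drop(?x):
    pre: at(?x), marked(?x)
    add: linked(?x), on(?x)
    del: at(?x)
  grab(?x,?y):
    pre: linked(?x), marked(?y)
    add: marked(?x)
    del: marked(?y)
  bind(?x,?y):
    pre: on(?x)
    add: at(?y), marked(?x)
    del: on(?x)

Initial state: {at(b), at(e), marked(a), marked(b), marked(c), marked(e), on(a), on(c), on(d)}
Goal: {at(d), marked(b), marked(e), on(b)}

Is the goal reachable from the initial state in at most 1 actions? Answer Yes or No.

No

1. swap(d,a)  →  {at(b), at(d), at(e), marked(a), marked(b), marked(c), marked(e), on(a), on(c), on(d)}
2. drop(b)  →  {at(d), at(e), linked(b), marked(a), marked(b), marked(c), marked(e), on(a), on(b), on(c), on(d)}
optimal plan length = 2; 2 > 1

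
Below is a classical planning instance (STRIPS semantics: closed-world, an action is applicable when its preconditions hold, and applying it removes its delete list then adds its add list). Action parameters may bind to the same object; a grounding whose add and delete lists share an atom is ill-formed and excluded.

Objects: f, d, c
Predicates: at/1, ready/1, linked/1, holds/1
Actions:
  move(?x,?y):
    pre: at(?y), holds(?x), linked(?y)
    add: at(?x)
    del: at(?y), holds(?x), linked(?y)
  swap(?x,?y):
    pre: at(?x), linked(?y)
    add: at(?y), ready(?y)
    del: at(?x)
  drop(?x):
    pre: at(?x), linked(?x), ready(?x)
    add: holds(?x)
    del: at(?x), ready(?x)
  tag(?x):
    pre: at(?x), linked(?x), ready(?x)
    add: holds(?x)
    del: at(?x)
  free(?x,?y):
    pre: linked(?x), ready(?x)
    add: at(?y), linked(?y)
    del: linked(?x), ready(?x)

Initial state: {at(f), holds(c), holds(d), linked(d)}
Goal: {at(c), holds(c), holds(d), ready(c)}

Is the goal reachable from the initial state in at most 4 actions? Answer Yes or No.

1. swap(f,d)  →  {at(d), holds(c), holds(d), linked(d), ready(d)}
2. free(d,c)  →  {at(c), at(d), holds(c), holds(d), linked(c)}
3. swap(d,c)  →  {at(c), holds(c), holds(d), linked(c), ready(c)}
optimal plan length = 3; 3 ≤ 4

Yes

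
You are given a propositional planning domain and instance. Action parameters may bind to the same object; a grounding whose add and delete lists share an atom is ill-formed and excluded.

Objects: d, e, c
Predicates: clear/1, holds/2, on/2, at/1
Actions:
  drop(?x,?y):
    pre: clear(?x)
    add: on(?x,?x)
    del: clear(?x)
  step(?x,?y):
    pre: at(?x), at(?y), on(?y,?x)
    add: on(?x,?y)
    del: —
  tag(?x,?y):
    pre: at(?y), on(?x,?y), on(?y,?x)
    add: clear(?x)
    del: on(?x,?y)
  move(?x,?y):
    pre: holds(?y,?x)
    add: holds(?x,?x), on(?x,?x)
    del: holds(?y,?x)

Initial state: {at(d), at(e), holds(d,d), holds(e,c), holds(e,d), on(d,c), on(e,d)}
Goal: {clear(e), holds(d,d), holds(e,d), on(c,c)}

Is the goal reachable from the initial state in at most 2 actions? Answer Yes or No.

No

1. step(d,e)  →  {at(d), at(e), holds(d,d), holds(e,c), holds(e,d), on(d,c), on(d,e), on(e,d)}
2. tag(e,d)  →  {at(d), at(e), clear(e), holds(d,d), holds(e,c), holds(e,d), on(d,c), on(d,e)}
3. move(c,e)  →  {at(d), at(e), clear(e), holds(c,c), holds(d,d), holds(e,d), on(c,c), on(d,c), on(d,e)}
optimal plan length = 3; 3 > 2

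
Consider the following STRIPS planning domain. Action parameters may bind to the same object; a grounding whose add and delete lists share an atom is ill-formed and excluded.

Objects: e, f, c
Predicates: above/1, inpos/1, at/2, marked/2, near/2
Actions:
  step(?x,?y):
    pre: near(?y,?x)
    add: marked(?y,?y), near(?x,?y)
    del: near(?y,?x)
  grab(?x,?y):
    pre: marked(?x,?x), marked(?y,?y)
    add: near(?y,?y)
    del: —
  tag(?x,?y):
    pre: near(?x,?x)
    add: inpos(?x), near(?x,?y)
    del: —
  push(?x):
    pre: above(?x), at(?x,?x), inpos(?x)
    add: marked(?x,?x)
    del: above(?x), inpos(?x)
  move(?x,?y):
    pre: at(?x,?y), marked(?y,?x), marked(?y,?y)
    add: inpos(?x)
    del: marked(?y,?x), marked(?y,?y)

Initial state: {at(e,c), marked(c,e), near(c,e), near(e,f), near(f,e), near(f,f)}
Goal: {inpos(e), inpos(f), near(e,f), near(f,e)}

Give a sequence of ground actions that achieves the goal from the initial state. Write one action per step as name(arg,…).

1. step(e,c)  →  {at(e,c), marked(c,c), marked(c,e), near(e,c), near(e,f), near(f,e), near(f,f)}
2. tag(f,e)  →  {at(e,c), inpos(f), marked(c,c), marked(c,e), near(e,c), near(e,f), near(f,e), near(f,f)}
3. move(e,c)  →  {at(e,c), inpos(e), inpos(f), near(e,c), near(e,f), near(f,e), near(f,f)}

step(e,c); tag(f,e); move(e,c)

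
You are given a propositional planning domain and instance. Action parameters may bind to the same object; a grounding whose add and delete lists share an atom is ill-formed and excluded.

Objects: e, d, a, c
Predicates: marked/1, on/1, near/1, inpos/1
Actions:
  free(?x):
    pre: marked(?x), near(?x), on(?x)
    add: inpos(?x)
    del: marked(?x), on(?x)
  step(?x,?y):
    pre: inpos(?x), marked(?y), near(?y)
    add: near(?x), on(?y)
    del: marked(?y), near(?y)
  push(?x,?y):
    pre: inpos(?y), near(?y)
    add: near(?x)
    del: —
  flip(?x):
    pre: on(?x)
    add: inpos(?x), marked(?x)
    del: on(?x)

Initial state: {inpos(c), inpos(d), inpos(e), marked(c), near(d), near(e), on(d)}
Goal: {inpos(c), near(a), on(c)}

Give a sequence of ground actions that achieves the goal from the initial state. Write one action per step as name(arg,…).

push(a,e); push(c,e); step(e,c)

1. push(a,e)  →  {inpos(c), inpos(d), inpos(e), marked(c), near(a), near(d), near(e), on(d)}
2. push(c,e)  →  {inpos(c), inpos(d), inpos(e), marked(c), near(a), near(c), near(d), near(e), on(d)}
3. step(e,c)  →  {inpos(c), inpos(d), inpos(e), near(a), near(d), near(e), on(c), on(d)}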